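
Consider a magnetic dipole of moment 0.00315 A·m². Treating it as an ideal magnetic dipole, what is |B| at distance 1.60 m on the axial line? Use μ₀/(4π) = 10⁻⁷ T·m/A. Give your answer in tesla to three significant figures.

B ≈ 1.54×10⁻¹⁰ T

On axis B = (μ₀/4π)·2m/r³.
B = 2·(10⁻⁷)·(0.00315) / (1.60)³ = 1.538×10⁻¹⁰ T.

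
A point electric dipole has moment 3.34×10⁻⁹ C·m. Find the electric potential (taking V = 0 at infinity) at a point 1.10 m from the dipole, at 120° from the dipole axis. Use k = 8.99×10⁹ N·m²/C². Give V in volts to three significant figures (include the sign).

The dipole potential is V = kp cosθ / r².
V = (8.99×10⁹)(3.34×10⁻⁹)·cos120° / (1.10)² = -12.41 V.

V ≈ -12.4 V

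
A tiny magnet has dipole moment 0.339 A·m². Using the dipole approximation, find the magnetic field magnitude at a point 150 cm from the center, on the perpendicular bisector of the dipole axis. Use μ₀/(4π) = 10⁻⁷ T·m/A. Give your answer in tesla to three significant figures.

In the equatorial plane B = (μ₀/4π)·m/r³ (half the axial value).
B = (10⁻⁷)·(0.339) / (1.50)³ = 1.004×10⁻⁸ T.

B ≈ 1.00×10⁻⁸ T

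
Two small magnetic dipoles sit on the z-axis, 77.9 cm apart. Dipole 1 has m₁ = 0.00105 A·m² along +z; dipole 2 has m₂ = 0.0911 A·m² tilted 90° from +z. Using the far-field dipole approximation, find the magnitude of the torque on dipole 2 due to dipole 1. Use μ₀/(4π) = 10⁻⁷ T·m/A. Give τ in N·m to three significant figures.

τ ≈ 4.05×10⁻¹¹ N·m

Dipole B is on the axis of dipole A, so B₁ there is axial: B₁ = (μ₀/4π)·2m₁/r³ along +z.
B₁ = 2(10⁻⁷)(0.00105)/(0.779)³ = 4.442×10⁻¹⁰ T.
τ = m₂ B₁ sinθ.
τ = (0.0911)(4.442×10⁻¹⁰)·sin90° = 4.047×10⁻¹¹ N·m.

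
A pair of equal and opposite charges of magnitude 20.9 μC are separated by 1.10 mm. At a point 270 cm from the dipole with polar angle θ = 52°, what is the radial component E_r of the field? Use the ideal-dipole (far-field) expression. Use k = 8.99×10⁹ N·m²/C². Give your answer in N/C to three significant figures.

E_r ≈ 12.9 N/C

Dipole moment p = qd = (2.09×10⁻⁵ C)(0.00110 m) = 2.299×10⁻⁸ C·m.
For a dipole, E_r = (2kp cosθ)/r³.
kp/r³ = (8.99×10⁹)(2.299×10⁻⁸)/(2.70)³ = 10.50 N/C.
E_r = 2·10.50·cos52° = 12.93 N/C.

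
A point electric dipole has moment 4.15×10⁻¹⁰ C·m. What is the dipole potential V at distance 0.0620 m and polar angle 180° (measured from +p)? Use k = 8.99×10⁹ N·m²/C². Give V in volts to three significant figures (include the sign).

The dipole potential is V = kp cosθ / r².
V = (8.99×10⁹)(4.15×10⁻¹⁰)·cos180° / (0.0620)² = -970.6 V.

V ≈ -971 V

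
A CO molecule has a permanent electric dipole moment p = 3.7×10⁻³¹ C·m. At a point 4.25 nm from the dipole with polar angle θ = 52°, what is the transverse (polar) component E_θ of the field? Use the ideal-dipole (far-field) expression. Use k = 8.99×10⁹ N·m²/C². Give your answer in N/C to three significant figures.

E_θ ≈ 3.41×10⁴ N/C

For a dipole, E_θ = (kp sinθ)/r³.
kp/r³ = (8.99×10⁹)(3.70×10⁻³¹)/(4.25×10⁻⁹)³ = 4.333×10⁴ N/C.
E_θ = 4.333×10⁴·sin52° = 3.414×10⁴ N/C.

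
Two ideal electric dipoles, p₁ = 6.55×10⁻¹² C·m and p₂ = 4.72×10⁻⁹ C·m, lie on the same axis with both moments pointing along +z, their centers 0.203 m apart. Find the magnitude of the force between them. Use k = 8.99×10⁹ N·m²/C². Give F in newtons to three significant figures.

F ≈ 9.82×10⁻⁷ N

On-axis field of dipole 1 at distance r: E = 2kp₁/r³. Force on dipole 2 is F = p₂·dE/dr (gradient along axis).
dE/dr = −6kp₁/r⁴, so |F| = 6kp₁p₂/r⁴ (attractive for aligned moments).
F = 6(8.99×10⁹)(6.55×10⁻¹²)(4.72×10⁻⁹)/(0.203)⁴ = 9.820×10⁻⁷ N.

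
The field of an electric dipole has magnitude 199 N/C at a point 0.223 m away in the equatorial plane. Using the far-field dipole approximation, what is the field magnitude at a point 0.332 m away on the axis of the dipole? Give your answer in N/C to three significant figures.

Dipole fields scale as 1/r³ in the far field.
The axial field is twice the equatorial field at the same r, so the geometry factor is 2/1.
E₂ = E₁ · (2/1) · (r₁/r₂)³ = 199 · 2 · (0.223/0.332)³.
(r₁/r₂)³ = (0.6717)³ = 0.303.
E₂ ≈ 120.6 N/C.

E ≈ 121 N/C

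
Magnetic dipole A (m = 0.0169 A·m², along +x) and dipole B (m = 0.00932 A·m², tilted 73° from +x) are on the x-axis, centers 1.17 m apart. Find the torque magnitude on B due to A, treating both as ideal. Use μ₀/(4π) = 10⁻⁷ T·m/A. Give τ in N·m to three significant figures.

τ ≈ 1.88×10⁻¹¹ N·m

Dipole B is on the axis of dipole A, so B₁ there is axial: B₁ = (μ₀/4π)·2m₁/r³ along +x.
B₁ = 2(10⁻⁷)(0.0169)/(1.17)³ = 2.110×10⁻⁹ T.
τ = m₂ B₁ sinθ.
τ = (0.00932)(2.110×10⁻⁹)·sin73° = 1.881×10⁻¹¹ N·m.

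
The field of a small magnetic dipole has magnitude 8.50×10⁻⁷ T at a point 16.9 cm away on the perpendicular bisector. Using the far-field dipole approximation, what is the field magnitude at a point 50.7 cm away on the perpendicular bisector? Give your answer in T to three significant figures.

Dipole fields scale as 1/r³ in the far field; the geometry is the same at both points.
B₂ = B₁ · (r₁/r₂)³ = 8.50×10⁻⁷ · (16.9/50.7)³.
(r₁/r₂)³ = (0.3333)³ = 0.03704.
B₂ ≈ 3.148×10⁻⁸ T.

B ≈ 3.15×10⁻⁸ T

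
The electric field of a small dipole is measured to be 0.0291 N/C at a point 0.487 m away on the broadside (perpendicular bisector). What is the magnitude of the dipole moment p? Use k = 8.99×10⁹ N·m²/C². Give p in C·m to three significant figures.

In the equatorial plane E = kp/r³, so p = Er³/(k).
p = (0.0291)·(0.487)³ / (8.99×10⁹) = 3.739×10⁻¹³ C·m.

p ≈ 3.74×10⁻¹³ C·m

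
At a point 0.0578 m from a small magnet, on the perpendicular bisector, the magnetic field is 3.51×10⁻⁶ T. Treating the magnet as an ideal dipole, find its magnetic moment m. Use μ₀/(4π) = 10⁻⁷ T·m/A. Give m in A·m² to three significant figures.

m ≈ 0.00678 A·m²

In the equatorial plane B = (μ₀/4π)·m/r³, so m = Br³·4π/(μ₀).
m = (3.51×10⁻⁶)·(0.0578)³ / (10⁻⁷) = 0.006778 A·m².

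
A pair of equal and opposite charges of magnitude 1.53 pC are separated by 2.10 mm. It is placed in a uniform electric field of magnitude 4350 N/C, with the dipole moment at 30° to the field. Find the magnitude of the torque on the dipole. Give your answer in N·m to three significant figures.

τ ≈ 6.99×10⁻¹² N·m

Dipole moment p = qd = (1.53×10⁻¹² C)(0.00210 m) = 3.213×10⁻¹⁵ C·m.
Torque on an electric dipole: τ = pE sinθ.
τ = (3.213×10⁻¹⁵)(4350)·sin30° = 6.988×10⁻¹² N·m.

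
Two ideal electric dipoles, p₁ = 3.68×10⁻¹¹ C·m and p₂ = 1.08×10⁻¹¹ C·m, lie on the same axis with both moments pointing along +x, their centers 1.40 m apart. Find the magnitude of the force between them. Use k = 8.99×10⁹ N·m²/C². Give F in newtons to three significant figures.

F ≈ 5.58×10⁻¹² N

On-axis field of dipole 1 at distance r: E = 2kp₁/r³. Force on dipole 2 is F = p₂·dE/dr (gradient along axis).
dE/dr = −6kp₁/r⁴, so |F| = 6kp₁p₂/r⁴ (attractive for aligned moments).
F = 6(8.99×10⁹)(3.68×10⁻¹¹)(1.08×10⁻¹¹)/(1.40)⁴ = 5.580×10⁻¹² N.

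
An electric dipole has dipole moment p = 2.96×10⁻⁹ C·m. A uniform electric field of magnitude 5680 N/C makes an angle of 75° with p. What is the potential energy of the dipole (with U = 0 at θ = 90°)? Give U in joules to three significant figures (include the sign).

U ≈ -4.35×10⁻⁶ J

U = −p·E = −pE cosθ.
U = −(2.96×10⁻⁹)(5680)·cos75° = -4.351×10⁻⁶ J.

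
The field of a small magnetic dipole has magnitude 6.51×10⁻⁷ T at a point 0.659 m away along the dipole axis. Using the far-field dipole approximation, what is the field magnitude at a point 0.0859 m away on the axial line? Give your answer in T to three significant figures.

B ≈ 2.94×10⁻⁴ T

Dipole fields scale as 1/r³ in the far field; the geometry is the same at both points.
B₂ = B₁ · (r₁/r₂)³ = 6.51×10⁻⁷ · (0.659/0.0859)³.
(r₁/r₂)³ = (7.672)³ = 451.5.
B₂ ≈ 2.939×10⁻⁴ T.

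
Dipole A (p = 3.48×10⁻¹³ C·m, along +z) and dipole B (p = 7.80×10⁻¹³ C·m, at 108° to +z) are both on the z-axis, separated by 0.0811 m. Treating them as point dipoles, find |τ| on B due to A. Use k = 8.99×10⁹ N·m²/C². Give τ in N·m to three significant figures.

The second dipole sits on the axis of the first, so the field there is axial: E₁ = 2kp₁/r³ along +z.
E₁ = 2(8.99×10⁹)(3.48×10⁻¹³)/(0.0811)³ = 11.73 N/C.
Torque on the second dipole: τ = p₂ E₁ sinθ.
τ = (7.80×10⁻¹³)(11.73)·sin108° = 8.702×10⁻¹² N·m.

τ ≈ 8.70×10⁻¹² N·m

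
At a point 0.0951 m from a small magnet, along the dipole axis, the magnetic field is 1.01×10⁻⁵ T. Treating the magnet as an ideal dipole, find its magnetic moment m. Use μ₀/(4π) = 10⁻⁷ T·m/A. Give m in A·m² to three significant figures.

m ≈ 0.0434 A·m²

On axis B = (μ₀/4π)·2m/r³, so m = Br³·4π/(μ₀·2).
m = (1.01×10⁻⁵)·(0.0951)³ / (2·10⁻⁷) = 0.04343 A·m².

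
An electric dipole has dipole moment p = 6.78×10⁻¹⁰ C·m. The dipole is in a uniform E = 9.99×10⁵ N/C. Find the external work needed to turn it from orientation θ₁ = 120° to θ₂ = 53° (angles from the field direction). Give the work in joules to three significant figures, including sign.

W ≈ -7.46×10⁻⁴ J

W_ext = ΔU = U(θ₂) − U(θ₁) = −pE cosθ₂ − (−pE cosθ₁) = pE(cosθ₁ − cosθ₂).
W = (6.78×10⁻¹⁰)(9.99×10⁵)·(cos120° − cos53°) = (6.773×10⁻⁴)·(-1.1018) = -7.463×10⁻⁴ J.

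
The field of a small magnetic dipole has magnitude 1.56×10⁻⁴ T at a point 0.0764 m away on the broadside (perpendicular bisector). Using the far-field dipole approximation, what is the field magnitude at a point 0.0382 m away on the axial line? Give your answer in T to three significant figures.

B ≈ 0.00250 T

Dipole fields scale as 1/r³ in the far field.
The axial field is twice the equatorial field at the same r, so the geometry factor is 2/1.
B₂ = B₁ · (2/1) · (r₁/r₂)³ = 1.56×10⁻⁴ · 2 · (0.0764/0.0382)³.
(r₁/r₂)³ = (2)³ = 8.
B₂ ≈ 0.002496 T.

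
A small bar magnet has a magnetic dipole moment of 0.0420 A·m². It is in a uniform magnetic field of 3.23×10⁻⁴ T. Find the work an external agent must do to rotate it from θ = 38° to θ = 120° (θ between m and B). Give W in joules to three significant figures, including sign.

W_ext = ΔU = −mB cosθ₂ + mB cosθ₁ = mB(cosθ₁ − cosθ₂).
W = (0.0420)(3.23×10⁻⁴)·(cos38° − cos120°) = (1.357×10⁻⁵)·(+1.2880) = 1.747×10⁻⁵ J.

W ≈ 1.75×10⁻⁵ J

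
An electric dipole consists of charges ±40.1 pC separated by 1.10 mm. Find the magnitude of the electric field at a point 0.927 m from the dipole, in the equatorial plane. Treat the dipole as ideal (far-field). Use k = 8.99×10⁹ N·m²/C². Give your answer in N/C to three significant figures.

E ≈ 4.98×10⁻⁴ N/C

Dipole moment p = qd = (4.01×10⁻¹¹ C)(0.00110 m) = 4.411×10⁻¹⁴ C·m.
In the equatorial plane E = kp/r³.
E = (8.99×10⁹)(4.411×10⁻¹⁴) / (0.927)³ = 4.978×10⁻⁴ N/C.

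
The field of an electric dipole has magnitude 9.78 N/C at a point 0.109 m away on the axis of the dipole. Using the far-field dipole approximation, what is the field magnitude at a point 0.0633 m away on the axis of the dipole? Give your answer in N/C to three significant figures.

E ≈ 49.9 N/C

Dipole fields scale as 1/r³ in the far field; the geometry is the same at both points.
E₂ = E₁ · (r₁/r₂)³ = 9.78 · (0.109/0.0633)³.
(r₁/r₂)³ = (1.722)³ = 5.106.
E₂ ≈ 49.94 N/C.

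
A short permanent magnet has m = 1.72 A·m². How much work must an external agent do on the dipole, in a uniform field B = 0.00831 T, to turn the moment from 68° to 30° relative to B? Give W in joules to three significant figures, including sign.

W ≈ -0.00702 J

W_ext = ΔU = −mB cosθ₂ + mB cosθ₁ = mB(cosθ₁ − cosθ₂).
W = (1.72)(0.00831)·(cos68° − cos30°) = (0.01429)·(-0.4914) = -0.007024 J.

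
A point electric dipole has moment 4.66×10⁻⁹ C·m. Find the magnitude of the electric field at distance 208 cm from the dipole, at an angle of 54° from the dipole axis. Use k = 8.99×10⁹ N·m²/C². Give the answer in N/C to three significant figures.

E ≈ 6.64 N/C

At angle θ the dipole field magnitude is E = (kp/r³)·√(1 + 3cos²θ).
kp/r³ = (8.99×10⁹)(4.66×10⁻⁹) / (2.08)³ = 4.655 N/C.
√(1 + 3cos²54°) = √(1 + 3·0.3455) = √2.0365 ≈ 1.4271.
E ≈ 4.655 × 1.427 = 6.643 N/C.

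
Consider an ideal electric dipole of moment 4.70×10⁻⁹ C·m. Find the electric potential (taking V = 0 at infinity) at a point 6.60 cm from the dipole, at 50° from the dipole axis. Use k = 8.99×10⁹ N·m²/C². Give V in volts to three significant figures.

V ≈ 6240 V

The dipole potential is V = kp cosθ / r².
V = (8.99×10⁹)(4.70×10⁻⁹)·cos50° / (0.0660)² = 6235 V.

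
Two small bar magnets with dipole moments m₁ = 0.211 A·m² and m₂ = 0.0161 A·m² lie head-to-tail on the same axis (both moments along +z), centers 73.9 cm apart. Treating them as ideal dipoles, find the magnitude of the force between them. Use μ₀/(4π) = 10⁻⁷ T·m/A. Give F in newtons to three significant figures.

On-axis B of dipole 1: B = (μ₀/4π)·2m₁/r³. Force on dipole 2: F = m₂·dB/dr.
dB/dr = −(μ₀/4π)·6m₁/r⁴, so |F| = (μ₀/4π)·6m₁m₂/r⁴.
F = 6(10⁻⁷)(0.211)(0.0161)/(0.739)⁴ = 6.834×10⁻⁹ N.

F ≈ 6.83×10⁻⁹ N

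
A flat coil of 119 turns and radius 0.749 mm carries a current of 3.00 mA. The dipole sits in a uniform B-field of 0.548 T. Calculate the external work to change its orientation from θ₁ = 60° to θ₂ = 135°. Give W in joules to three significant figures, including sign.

W ≈ 4.16×10⁻⁷ J

m = NIA = NIπa² = 119·(0.00300)·π·(7.49×10⁻⁴)² = 6.292×10⁻⁷ A·m².
W_ext = ΔU = −mB cosθ₂ + mB cosθ₁ = mB(cosθ₁ − cosθ₂).
W = (6.292×10⁻⁷)(0.548)·(cos60° − cos135°) = (3.448×10⁻⁷)·(+1.2071) = 4.162×10⁻⁷ J.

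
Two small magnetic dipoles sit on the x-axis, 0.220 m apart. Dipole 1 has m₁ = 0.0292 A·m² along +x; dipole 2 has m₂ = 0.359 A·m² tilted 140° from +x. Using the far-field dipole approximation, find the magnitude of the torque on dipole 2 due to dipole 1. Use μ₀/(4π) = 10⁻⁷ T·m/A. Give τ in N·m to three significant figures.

Dipole B is on the axis of dipole A, so B₁ there is axial: B₁ = (μ₀/4π)·2m₁/r³ along +x.
B₁ = 2(10⁻⁷)(0.0292)/(0.220)³ = 5.485×10⁻⁷ T.
τ = m₂ B₁ sinθ.
τ = (0.359)(5.485×10⁻⁷)·sin140° = 1.266×10⁻⁷ N·m.

τ ≈ 1.27×10⁻⁷ N·m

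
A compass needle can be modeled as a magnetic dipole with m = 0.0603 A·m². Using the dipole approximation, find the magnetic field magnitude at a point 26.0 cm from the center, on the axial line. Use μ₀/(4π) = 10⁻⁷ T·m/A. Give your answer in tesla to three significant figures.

B ≈ 6.86×10⁻⁷ T

On axis B = (μ₀/4π)·2m/r³.
B = 2·(10⁻⁷)·(0.0603) / (0.260)³ = 6.862×10⁻⁷ T.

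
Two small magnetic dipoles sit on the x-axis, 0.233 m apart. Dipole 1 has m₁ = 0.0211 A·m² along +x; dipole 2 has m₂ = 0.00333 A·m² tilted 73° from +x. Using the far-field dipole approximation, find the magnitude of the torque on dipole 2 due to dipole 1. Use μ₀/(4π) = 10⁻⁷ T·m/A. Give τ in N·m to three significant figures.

Dipole B is on the axis of dipole A, so B₁ there is axial: B₁ = (μ₀/4π)·2m₁/r³ along +x.
B₁ = 2(10⁻⁷)(0.0211)/(0.233)³ = 3.336×10⁻⁷ T.
τ = m₂ B₁ sinθ.
τ = (0.00333)(3.336×10⁻⁷)·sin73° = 1.062×10⁻⁹ N·m.

τ ≈ 1.06×10⁻⁹ N·m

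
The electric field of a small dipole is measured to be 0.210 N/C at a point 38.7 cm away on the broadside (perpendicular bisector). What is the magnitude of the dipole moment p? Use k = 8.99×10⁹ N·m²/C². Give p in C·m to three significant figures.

In the equatorial plane E = kp/r³, so p = Er³/(k).
p = (0.210)·(0.387)³ / (8.99×10⁹) = 1.354×10⁻¹² C·m.

p ≈ 1.35×10⁻¹² C·m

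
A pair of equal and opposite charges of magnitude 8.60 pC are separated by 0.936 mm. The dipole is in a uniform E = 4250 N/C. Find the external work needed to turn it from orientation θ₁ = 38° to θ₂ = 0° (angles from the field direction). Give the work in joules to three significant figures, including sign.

W ≈ -7.25×10⁻¹² J

Dipole moment p = qd = (8.60×10⁻¹² C)(9.36×10⁻⁴ m) = 8.05×10⁻¹⁵ C·m.
W_ext = ΔU = U(θ₂) − U(θ₁) = −pE cosθ₂ − (−pE cosθ₁) = pE(cosθ₁ − cosθ₂).
W = (8.05×10⁻¹⁵)(4250)·(cos38° − cos0°) = (3.421×10⁻¹¹)·(-0.2120) = -7.253×10⁻¹² J.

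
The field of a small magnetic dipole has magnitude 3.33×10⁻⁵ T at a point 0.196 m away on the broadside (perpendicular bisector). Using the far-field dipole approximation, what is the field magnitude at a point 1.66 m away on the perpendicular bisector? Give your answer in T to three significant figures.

B ≈ 5.48×10⁻⁸ T

Dipole fields scale as 1/r³ in the far field; the geometry is the same at both points.
B₂ = B₁ · (r₁/r₂)³ = 3.33×10⁻⁵ · (0.196/1.66)³.
(r₁/r₂)³ = (0.1181)³ = 0.001646.
B₂ ≈ 5.481×10⁻⁸ T.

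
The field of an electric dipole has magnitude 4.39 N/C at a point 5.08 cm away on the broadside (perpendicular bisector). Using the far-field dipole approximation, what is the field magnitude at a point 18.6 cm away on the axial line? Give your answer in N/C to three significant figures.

Dipole fields scale as 1/r³ in the far field.
The axial field is twice the equatorial field at the same r, so the geometry factor is 2/1.
E₂ = E₁ · (2/1) · (r₁/r₂)³ = 4.39 · 2 · (5.08/18.6)³.
(r₁/r₂)³ = (0.2731)³ = 0.02037.
E₂ ≈ 0.1789 N/C.

E ≈ 0.179 N/C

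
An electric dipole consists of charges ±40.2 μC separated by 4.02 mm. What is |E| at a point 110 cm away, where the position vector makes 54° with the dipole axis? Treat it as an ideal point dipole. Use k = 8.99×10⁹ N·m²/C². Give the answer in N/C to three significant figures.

Dipole moment p = qd = (4.02×10⁻⁵ C)(0.00402 m) = 1.616×10⁻⁷ C·m.
At angle θ the dipole field magnitude is E = (kp/r³)·√(1 + 3cos²θ).
kp/r³ = (8.99×10⁹)(1.616×10⁻⁷) / (1.10)³ = 1091 N/C.
√(1 + 3cos²54°) = √(1 + 3·0.3455) = √2.0365 ≈ 1.4271.
E ≈ 1091 × 1.427 = 1558 N/C.

E ≈ 1560 N/C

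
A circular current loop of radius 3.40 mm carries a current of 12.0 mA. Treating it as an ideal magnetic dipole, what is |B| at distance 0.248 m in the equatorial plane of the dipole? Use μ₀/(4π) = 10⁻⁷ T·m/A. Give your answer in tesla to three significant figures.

B ≈ 2.86×10⁻¹² T

Magnetic moment m = IA = Iπa² = (0.0120)·π·(0.00340)² = 4.358×10⁻⁷ A·m².
In the equatorial plane B = (μ₀/4π)·m/r³ (half the axial value).
B = (10⁻⁷)·(4.358×10⁻⁷) / (0.248)³ = 2.857×10⁻¹² T.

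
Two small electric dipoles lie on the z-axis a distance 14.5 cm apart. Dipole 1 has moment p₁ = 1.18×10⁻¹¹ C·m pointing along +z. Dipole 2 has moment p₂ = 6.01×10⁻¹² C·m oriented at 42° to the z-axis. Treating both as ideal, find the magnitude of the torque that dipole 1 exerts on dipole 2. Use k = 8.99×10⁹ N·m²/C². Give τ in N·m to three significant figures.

τ ≈ 2.80×10⁻¹⁰ N·m

The second dipole sits on the axis of the first, so the field there is axial: E₁ = 2kp₁/r³ along +z.
E₁ = 2(8.99×10⁹)(1.18×10⁻¹¹)/(0.145)³ = 69.59 N/C.
Torque on the second dipole: τ = p₂ E₁ sinθ.
τ = (6.01×10⁻¹²)(69.59)·sin42° = 2.799×10⁻¹⁰ N·m.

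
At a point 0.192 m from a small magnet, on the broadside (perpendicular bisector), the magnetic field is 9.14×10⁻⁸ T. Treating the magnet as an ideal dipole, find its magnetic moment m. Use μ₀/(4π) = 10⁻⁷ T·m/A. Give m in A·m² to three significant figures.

m ≈ 0.00647 A·m²

In the equatorial plane B = (μ₀/4π)·m/r³, so m = Br³·4π/(μ₀).
m = (9.14×10⁻⁸)·(0.192)³ / (10⁻⁷) = 0.006469 A·m².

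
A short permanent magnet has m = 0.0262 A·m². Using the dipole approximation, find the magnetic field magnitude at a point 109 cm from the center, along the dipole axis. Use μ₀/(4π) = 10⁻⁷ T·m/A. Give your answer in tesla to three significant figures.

On axis B = (μ₀/4π)·2m/r³.
B = 2·(10⁻⁷)·(0.0262) / (1.09)³ = 4.046×10⁻⁹ T.

B ≈ 4.05×10⁻⁹ T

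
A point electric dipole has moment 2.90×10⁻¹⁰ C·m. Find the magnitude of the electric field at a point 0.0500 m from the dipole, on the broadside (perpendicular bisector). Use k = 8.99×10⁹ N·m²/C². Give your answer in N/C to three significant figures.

E ≈ 2.09×10⁴ N/C

On the perpendicular bisector E = kp/r³ (half the axial value at the same distance).
E = (8.99×10⁹)(2.90×10⁻¹⁰) / (0.0500)³ = 2.086×10⁴ N/C.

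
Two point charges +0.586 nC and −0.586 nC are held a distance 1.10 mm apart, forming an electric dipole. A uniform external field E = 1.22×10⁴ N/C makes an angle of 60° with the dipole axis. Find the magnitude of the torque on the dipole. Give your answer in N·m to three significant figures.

τ ≈ 6.81×10⁻⁹ N·m

Dipole moment p = qd = (5.86×10⁻¹⁰ C)(0.00110 m) = 6.446×10⁻¹³ C·m.
Torque on an electric dipole: τ = pE sinθ.
τ = (6.446×10⁻¹³)(1.22×10⁴)·sin60° = 6.811×10⁻⁹ N·m.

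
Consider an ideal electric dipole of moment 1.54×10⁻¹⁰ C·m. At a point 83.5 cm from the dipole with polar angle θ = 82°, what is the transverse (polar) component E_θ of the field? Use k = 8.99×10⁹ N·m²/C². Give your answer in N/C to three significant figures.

For a dipole, E_θ = (kp sinθ)/r³.
kp/r³ = (8.99×10⁹)(1.54×10⁻¹⁰)/(0.835)³ = 2.378 N/C.
E_θ = 2.378·sin82° = 2.355 N/C.

E_θ ≈ 2.35 N/C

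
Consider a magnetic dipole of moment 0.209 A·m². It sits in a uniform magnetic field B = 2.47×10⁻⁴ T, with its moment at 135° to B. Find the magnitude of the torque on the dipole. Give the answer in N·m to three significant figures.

Torque on a magnetic dipole: τ = mB sinθ.
τ = (0.209)(2.47×10⁻⁴)·sin135° = 3.650×10⁻⁵ N·m.

τ ≈ 3.65×10⁻⁵ N·m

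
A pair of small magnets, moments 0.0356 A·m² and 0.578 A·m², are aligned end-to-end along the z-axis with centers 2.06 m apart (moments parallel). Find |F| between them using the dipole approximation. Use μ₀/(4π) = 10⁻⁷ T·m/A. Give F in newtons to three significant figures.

On-axis B of dipole 1: B = (μ₀/4π)·2m₁/r³. Force on dipole 2: F = m₂·dB/dr.
dB/dr = −(μ₀/4π)·6m₁/r⁴, so |F| = (μ₀/4π)·6m₁m₂/r⁴.
F = 6(10⁻⁷)(0.0356)(0.578)/(2.06)⁴ = 6.856×10⁻¹⁰ N.

F ≈ 6.86×10⁻¹⁰ N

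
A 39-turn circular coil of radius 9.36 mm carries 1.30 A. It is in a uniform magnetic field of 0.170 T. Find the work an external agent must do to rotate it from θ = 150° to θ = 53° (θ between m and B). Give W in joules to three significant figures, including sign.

m = NIA = NIπa² = 39·(1.30)·π·(0.00936)² = 0.01395 A·m².
W_ext = ΔU = −mB cosθ₂ + mB cosθ₁ = mB(cosθ₁ − cosθ₂).
W = (0.01395)(0.170)·(cos150° − cos53°) = (0.002372)·(-1.4678) = -0.003481 J.

W ≈ -0.00348 J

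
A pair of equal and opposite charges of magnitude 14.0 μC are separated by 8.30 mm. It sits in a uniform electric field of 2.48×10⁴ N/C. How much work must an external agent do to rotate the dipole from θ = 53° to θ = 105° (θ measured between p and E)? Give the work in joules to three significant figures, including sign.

W ≈ 0.00248 J

Dipole moment p = qd = (1.40×10⁻⁵ C)(0.00830 m) = 1.162×10⁻⁷ C·m.
W_ext = ΔU = U(θ₂) − U(θ₁) = −pE cosθ₂ − (−pE cosθ₁) = pE(cosθ₁ − cosθ₂).
W = (1.162×10⁻⁷)(2.48×10⁴)·(cos53° − cos105°) = (0.002882)·(+0.8606) = 0.002480 J.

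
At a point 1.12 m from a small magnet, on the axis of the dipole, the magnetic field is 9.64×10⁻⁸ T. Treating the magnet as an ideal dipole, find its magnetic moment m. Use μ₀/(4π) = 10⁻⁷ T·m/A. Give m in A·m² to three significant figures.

m ≈ 0.677 A·m²

On axis B = (μ₀/4π)·2m/r³, so m = Br³·4π/(μ₀·2).
m = (9.64×10⁻⁸)·(1.12)³ / (2·10⁻⁷) = 0.6772 A·m².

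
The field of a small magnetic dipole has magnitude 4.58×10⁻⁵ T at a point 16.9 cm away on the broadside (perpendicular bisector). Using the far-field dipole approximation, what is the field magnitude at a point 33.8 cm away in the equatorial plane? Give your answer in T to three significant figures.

Dipole fields scale as 1/r³ in the far field; the geometry is the same at both points.
B₂ = B₁ · (r₁/r₂)³ = 4.58×10⁻⁵ · (16.9/33.8)³.
(r₁/r₂)³ = (0.5)³ = 0.125.
B₂ ≈ 5.725×10⁻⁶ T.

B ≈ 5.72×10⁻⁶ T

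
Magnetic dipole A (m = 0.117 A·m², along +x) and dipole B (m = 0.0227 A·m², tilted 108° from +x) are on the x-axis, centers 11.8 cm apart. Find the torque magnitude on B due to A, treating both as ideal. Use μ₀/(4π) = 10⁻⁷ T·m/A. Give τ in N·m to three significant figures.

τ ≈ 3.07×10⁻⁷ N·m

Dipole B is on the axis of dipole A, so B₁ there is axial: B₁ = (μ₀/4π)·2m₁/r³ along +x.
B₁ = 2(10⁻⁷)(0.117)/(0.118)³ = 1.424×10⁻⁵ T.
τ = m₂ B₁ sinθ.
τ = (0.0227)(1.424×10⁻⁵)·sin108° = 3.075×10⁻⁷ N·m.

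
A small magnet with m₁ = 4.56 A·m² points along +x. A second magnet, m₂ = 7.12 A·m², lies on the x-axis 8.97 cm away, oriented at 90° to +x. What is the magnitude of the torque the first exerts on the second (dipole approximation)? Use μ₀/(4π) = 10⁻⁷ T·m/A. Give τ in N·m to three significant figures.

τ ≈ 0.00900 N·m

Dipole B is on the axis of dipole A, so B₁ there is axial: B₁ = (μ₀/4π)·2m₁/r³ along +x.
B₁ = 2(10⁻⁷)(4.56)/(0.0897)³ = 0.001264 T.
τ = m₂ B₁ sinθ.
τ = (7.12)(0.001264)·sin90° = 0.008997 N·m.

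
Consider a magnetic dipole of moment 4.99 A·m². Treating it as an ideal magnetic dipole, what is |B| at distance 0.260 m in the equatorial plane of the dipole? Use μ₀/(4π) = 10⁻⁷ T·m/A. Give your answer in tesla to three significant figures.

In the equatorial plane B = (μ₀/4π)·m/r³ (half the axial value).
B = (10⁻⁷)·(4.99) / (0.260)³ = 2.839×10⁻⁵ T.

B ≈ 2.84×10⁻⁵ T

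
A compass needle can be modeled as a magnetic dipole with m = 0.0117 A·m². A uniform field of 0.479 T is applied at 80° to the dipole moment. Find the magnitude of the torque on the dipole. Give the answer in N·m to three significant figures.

τ ≈ 0.00552 N·m

Torque on a magnetic dipole: τ = mB sinθ.
τ = (0.0117)(0.479)·sin80° = 0.005519 N·m.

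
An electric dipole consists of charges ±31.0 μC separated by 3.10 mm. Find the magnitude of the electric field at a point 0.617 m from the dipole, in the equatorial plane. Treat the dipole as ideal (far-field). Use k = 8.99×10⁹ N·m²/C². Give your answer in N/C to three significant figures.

Dipole moment p = qd = (3.10×10⁻⁵ C)(0.00310 m) = 9.61×10⁻⁸ C·m.
In the equatorial plane E = kp/r³.
E = (8.99×10⁹)(9.61×10⁻⁸) / (0.617)³ = 3678 N/C.

E ≈ 3680 N/C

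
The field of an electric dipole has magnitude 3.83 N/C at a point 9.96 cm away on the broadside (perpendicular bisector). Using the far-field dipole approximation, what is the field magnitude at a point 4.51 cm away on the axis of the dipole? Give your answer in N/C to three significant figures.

Dipole fields scale as 1/r³ in the far field.
The axial field is twice the equatorial field at the same r, so the geometry factor is 2/1.
E₂ = E₁ · (2/1) · (r₁/r₂)³ = 3.83 · 2 · (9.96/4.51)³.
(r₁/r₂)³ = (2.208)³ = 10.77.
E₂ ≈ 82.50 N/C.

E ≈ 82.5 N/C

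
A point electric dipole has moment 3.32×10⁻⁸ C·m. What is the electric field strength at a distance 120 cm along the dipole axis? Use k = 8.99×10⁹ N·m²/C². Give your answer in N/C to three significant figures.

On the dipole axis E = 2kp/r³.
E = 2·(8.99×10⁹)(3.32×10⁻⁸) / (1.20)³ = 345.4 N/C.

E ≈ 345 N/C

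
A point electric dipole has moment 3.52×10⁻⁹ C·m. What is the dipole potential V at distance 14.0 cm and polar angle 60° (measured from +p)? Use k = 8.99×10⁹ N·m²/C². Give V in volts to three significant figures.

V ≈ 807 V

The dipole potential is V = kp cosθ / r².
V = (8.99×10⁹)(3.52×10⁻⁹)·cos60° / (0.140)² = 807.3 V.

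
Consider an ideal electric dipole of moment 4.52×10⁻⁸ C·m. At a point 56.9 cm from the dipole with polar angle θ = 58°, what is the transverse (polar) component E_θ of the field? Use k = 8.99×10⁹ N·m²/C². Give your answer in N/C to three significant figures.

For a dipole, E_θ = (kp sinθ)/r³.
kp/r³ = (8.99×10⁹)(4.52×10⁻⁸)/(0.569)³ = 2206 N/C.
E_θ = 2206·sin58° = 1871 N/C.

E_θ ≈ 1870 N/C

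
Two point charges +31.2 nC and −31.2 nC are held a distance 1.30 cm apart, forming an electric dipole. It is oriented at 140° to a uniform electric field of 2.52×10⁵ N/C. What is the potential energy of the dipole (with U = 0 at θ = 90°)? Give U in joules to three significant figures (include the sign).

Dipole moment p = qd = (3.12×10⁻⁸ C)(0.0130 m) = 4.056×10⁻¹⁰ C·m.
U = −p·E = −pE cosθ.
U = −(4.056×10⁻¹⁰)(2.52×10⁵)·cos140° = 7.830×10⁻⁵ J.

U ≈ 7.83×10⁻⁵ J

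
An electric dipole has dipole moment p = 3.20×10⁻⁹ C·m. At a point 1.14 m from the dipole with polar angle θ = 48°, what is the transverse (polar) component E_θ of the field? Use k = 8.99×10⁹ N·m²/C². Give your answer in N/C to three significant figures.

For a dipole, E_θ = (kp sinθ)/r³.
kp/r³ = (8.99×10⁹)(3.20×10⁻⁹)/(1.14)³ = 19.42 N/C.
E_θ = 19.42·sin48° = 14.43 N/C.

E_θ ≈ 14.4 N/C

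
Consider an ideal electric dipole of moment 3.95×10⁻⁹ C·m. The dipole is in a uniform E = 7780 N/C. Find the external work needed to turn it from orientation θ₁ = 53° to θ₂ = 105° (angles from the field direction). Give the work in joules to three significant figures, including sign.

W_ext = ΔU = U(θ₂) − U(θ₁) = −pE cosθ₂ − (−pE cosθ₁) = pE(cosθ₁ − cosθ₂).
W = (3.95×10⁻⁹)(7780)·(cos53° − cos105°) = (3.073×10⁻⁵)·(+0.8606) = 2.645×10⁻⁵ J.

W ≈ 2.64×10⁻⁵ J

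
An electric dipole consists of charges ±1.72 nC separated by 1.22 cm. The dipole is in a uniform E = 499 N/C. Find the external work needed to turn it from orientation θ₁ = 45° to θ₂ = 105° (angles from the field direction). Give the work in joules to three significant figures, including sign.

Dipole moment p = qd = (1.72×10⁻⁹ C)(0.0122 m) = 2.098×10⁻¹¹ C·m.
W_ext = ΔU = U(θ₂) − U(θ₁) = −pE cosθ₂ − (−pE cosθ₁) = pE(cosθ₁ − cosθ₂).
W = (2.098×10⁻¹¹)(499)·(cos45° − cos105°) = (1.047×10⁻⁸)·(+0.9659) = 1.011×10⁻⁸ J.

W ≈ 1.01×10⁻⁸ J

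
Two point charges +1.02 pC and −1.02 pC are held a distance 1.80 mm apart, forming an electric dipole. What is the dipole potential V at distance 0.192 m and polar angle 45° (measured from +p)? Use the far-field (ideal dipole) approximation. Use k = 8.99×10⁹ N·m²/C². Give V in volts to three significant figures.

V ≈ 3.17×10⁻⁴ V

Dipole moment p = qd = (1.02×10⁻¹² C)(0.00180 m) = 1.836×10⁻¹⁵ C·m.
The dipole potential is V = kp cosθ / r².
V = (8.99×10⁹)(1.836×10⁻¹⁵)·cos45° / (0.192)² = 3.166×10⁻⁴ V.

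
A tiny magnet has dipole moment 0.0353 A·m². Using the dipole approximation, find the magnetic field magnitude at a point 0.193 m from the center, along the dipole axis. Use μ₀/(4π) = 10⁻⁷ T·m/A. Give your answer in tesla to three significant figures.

B ≈ 9.82×10⁻⁷ T

On axis B = (μ₀/4π)·2m/r³.
B = 2·(10⁻⁷)·(0.0353) / (0.193)³ = 9.820×10⁻⁷ T.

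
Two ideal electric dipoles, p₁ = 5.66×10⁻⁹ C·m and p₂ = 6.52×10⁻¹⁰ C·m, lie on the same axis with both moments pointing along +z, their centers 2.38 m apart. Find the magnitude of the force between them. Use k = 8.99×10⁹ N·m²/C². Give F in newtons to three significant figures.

F ≈ 6.20×10⁻⁹ N

On-axis field of dipole 1 at distance r: E = 2kp₁/r³. Force on dipole 2 is F = p₂·dE/dr (gradient along axis).
dE/dr = −6kp₁/r⁴, so |F| = 6kp₁p₂/r⁴ (attractive for aligned moments).
F = 6(8.99×10⁹)(5.66×10⁻⁹)(6.52×10⁻¹⁰)/(2.38)⁴ = 6.204×10⁻⁹ N.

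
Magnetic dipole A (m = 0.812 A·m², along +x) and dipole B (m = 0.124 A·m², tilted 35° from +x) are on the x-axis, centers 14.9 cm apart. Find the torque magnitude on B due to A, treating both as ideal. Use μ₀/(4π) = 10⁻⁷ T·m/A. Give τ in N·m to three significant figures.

Dipole B is on the axis of dipole A, so B₁ there is axial: B₁ = (μ₀/4π)·2m₁/r³ along +x.
B₁ = 2(10⁻⁷)(0.812)/(0.149)³ = 4.909×10⁻⁵ T.
τ = m₂ B₁ sinθ.
τ = (0.124)(4.909×10⁻⁵)·sin35° = 3.492×10⁻⁶ N·m.

τ ≈ 3.49×10⁻⁶ N·m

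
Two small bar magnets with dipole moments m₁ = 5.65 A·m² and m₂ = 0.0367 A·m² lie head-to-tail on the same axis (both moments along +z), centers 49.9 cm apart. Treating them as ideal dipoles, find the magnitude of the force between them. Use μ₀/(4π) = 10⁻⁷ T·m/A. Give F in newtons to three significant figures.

F ≈ 2.01×10⁻⁶ N

On-axis B of dipole 1: B = (μ₀/4π)·2m₁/r³. Force on dipole 2: F = m₂·dB/dr.
dB/dr = −(μ₀/4π)·6m₁/r⁴, so |F| = (μ₀/4π)·6m₁m₂/r⁴.
F = 6(10⁻⁷)(5.65)(0.0367)/(0.499)⁴ = 2.007×10⁻⁶ N.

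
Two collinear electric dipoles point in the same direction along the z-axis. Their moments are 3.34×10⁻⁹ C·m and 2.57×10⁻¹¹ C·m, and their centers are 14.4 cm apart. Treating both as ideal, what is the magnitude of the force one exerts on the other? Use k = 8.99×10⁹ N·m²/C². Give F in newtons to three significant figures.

On-axis field of dipole 1 at distance r: E = 2kp₁/r³. Force on dipole 2 is F = p₂·dE/dr (gradient along axis).
dE/dr = −6kp₁/r⁴, so |F| = 6kp₁p₂/r⁴ (attractive for aligned moments).
F = 6(8.99×10⁹)(3.34×10⁻⁹)(2.57×10⁻¹¹)/(0.144)⁴ = 1.077×10⁻⁵ N.

F ≈ 1.08×10⁻⁵ N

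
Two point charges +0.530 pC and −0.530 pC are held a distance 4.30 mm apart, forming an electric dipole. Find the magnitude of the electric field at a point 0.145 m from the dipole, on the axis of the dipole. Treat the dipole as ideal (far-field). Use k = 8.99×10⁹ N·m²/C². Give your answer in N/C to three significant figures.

Dipole moment p = qd = (5.30×10⁻¹³ C)(0.00430 m) = 2.279×10⁻¹⁵ C·m.
On the dipole axis E = 2kp/r³.
E = 2·(8.99×10⁹)(2.279×10⁻¹⁵) / (0.145)³ = 0.01344 N/C.

E ≈ 0.0134 N/C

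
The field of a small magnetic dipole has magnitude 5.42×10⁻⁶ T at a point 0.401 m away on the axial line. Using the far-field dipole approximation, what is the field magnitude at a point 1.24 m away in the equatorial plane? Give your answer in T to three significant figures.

Dipole fields scale as 1/r³ in the far field.
The axial field is twice the equatorial field at the same r, so the geometry factor is 1/2.
B₂ = B₁ · (1/2) · (r₁/r₂)³ = 5.42×10⁻⁶ · 0.5 · (0.401/1.24)³.
(r₁/r₂)³ = (0.3234)³ = 0.03382.
B₂ ≈ 9.165×10⁻⁸ T.

B ≈ 9.17×10⁻⁸ T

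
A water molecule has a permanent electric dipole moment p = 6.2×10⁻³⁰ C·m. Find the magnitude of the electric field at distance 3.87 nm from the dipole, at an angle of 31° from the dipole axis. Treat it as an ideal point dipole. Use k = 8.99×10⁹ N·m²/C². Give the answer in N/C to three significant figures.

At angle θ the dipole field magnitude is E = (kp/r³)·√(1 + 3cos²θ).
kp/r³ = (8.99×10⁹)(6.20×10⁻³⁰) / (3.87×10⁻⁹)³ = 9.617×10⁵ N/C.
√(1 + 3cos²31°) = √(1 + 3·0.7347) = √3.2042 ≈ 1.7900.
E ≈ 9.617×10⁵ × 1.790 = 1.721×10⁶ N/C.

E ≈ 1.72×10⁶ N/C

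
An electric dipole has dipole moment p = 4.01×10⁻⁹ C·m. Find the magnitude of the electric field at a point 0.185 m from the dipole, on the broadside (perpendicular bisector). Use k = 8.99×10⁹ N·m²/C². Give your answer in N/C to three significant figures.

On the perpendicular bisector E = kp/r³ (half the axial value at the same distance).
E = (8.99×10⁹)(4.01×10⁻⁹) / (0.185)³ = 5694 N/C.

E ≈ 5690 N/C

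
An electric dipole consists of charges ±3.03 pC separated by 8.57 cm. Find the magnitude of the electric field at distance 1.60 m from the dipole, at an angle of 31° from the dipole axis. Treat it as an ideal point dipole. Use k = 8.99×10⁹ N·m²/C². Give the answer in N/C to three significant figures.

E ≈ 0.00102 N/C

Dipole moment p = qd = (3.03×10⁻¹² C)(0.0857 m) = 2.597×10⁻¹³ C·m.
At angle θ the dipole field magnitude is E = (kp/r³)·√(1 + 3cos²θ).
kp/r³ = (8.99×10⁹)(2.597×10⁻¹³) / (1.60)³ = 5.700×10⁻⁴ N/C.
√(1 + 3cos²31°) = √(1 + 3·0.7347) = √3.2042 ≈ 1.7900.
E ≈ 5.700×10⁻⁴ × 1.790 = 0.001020 N/C.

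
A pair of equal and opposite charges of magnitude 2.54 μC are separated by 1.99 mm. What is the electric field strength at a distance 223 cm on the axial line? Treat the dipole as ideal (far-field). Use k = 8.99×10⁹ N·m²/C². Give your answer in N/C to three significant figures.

Dipole moment p = qd = (2.54×10⁻⁶ C)(0.00199 m) = 5.055×10⁻⁹ C·m.
On the dipole axis E = 2kp/r³.
E = 2·(8.99×10⁹)(5.055×10⁻⁹) / (2.23)³ = 8.196 N/C.

E ≈ 8.20 N/C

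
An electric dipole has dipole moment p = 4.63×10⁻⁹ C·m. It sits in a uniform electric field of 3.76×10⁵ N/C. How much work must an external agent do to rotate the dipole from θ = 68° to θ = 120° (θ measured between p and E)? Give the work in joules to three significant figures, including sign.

W ≈ 0.00152 J

W_ext = ΔU = U(θ₂) − U(θ₁) = −pE cosθ₂ − (−pE cosθ₁) = pE(cosθ₁ − cosθ₂).
W = (4.63×10⁻⁹)(3.76×10⁵)·(cos68° − cos120°) = (0.001741)·(+0.8746) = 0.001523 J.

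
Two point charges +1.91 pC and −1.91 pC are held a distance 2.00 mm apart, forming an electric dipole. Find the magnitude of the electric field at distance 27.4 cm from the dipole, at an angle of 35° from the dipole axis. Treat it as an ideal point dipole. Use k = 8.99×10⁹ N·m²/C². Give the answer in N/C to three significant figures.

E ≈ 0.00290 N/C

Dipole moment p = qd = (1.91×10⁻¹² C)(0.00200 m) = 3.82×10⁻¹⁵ C·m.
At angle θ the dipole field magnitude is E = (kp/r³)·√(1 + 3cos²θ).
kp/r³ = (8.99×10⁹)(3.82×10⁻¹⁵) / (0.274)³ = 0.001669 N/C.
√(1 + 3cos²35°) = √(1 + 3·0.6710) = √3.0130 ≈ 1.7358.
E ≈ 0.001669 × 1.736 = 0.002898 N/C.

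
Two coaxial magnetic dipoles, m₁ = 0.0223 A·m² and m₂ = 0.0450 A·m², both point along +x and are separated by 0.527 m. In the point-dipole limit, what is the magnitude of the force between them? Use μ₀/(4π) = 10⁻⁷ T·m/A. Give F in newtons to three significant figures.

F ≈ 7.81×10⁻⁹ N

On-axis B of dipole 1: B = (μ₀/4π)·2m₁/r³. Force on dipole 2: F = m₂·dB/dr.
dB/dr = −(μ₀/4π)·6m₁/r⁴, so |F| = (μ₀/4π)·6m₁m₂/r⁴.
F = 6(10⁻⁷)(0.0223)(0.0450)/(0.527)⁴ = 7.806×10⁻⁹ N.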